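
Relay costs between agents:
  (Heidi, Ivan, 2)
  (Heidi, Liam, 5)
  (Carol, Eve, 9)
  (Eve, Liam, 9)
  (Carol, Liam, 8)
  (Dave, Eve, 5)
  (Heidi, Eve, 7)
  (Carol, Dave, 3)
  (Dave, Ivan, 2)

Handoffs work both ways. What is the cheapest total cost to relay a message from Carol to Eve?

8

A few of the Carol→Eve routes:
Carol-Dave-Eve: 3 + 5 = 8
Carol-Eve: 9
Carol-Liam-Eve: 8 + 9 = 17
Carol-Dave-Ivan-Heidi-Eve: 3 + 2 + 2 + 7 = 14
Carol-Liam-Heidi-Eve: 8 + 5 + 7 = 20
Best route has total 8.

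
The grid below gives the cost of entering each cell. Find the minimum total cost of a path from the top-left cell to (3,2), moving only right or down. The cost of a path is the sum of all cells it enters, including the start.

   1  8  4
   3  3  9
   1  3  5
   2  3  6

One optimal route is r0c0 → r1c0 → r2c0 → r3c0 → r3c1 → r3c2.
Its cost is 1 + 3 + 1 + 2 + 3 + 6 = 16.
(Top row then right column would cost 33.)

16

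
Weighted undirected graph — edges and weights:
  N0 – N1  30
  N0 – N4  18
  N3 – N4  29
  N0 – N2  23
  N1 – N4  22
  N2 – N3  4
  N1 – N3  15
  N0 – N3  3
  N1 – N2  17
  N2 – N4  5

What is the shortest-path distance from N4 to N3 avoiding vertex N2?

Comparing a few candidate routes:
N4 - N0 - N3: 18 + 3 = 21
N4 - N1 - N3: 22 + 15 = 37
N4 - N3: 29
Best route has total 21.

21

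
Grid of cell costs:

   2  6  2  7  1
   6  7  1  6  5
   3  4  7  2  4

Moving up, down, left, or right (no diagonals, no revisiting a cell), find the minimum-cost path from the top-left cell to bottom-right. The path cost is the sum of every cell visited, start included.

Take (0,0) -> (0,1) -> (0,2) -> (1,2) -> (1,3) -> (2,3) -> (2,4) for a total of 2 + 6 + 2 + 1 + 6 + 2 + 4 = 23.

23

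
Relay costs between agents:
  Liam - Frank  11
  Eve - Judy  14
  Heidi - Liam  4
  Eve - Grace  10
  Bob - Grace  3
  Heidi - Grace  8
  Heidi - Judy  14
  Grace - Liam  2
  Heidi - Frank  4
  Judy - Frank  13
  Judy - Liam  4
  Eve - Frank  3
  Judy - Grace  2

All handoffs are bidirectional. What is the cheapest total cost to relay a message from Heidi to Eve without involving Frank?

A few of the Heidi→Eve routes:
Heidi-Liam-Grace-Judy-Eve: 4 + 2 + 2 + 14 = 22
Heidi-Grace-Eve: 8 + 10 = 18
Heidi-Liam-Judy-Grace-Eve: 4 + 4 + 2 + 10 = 20
Heidi-Liam-Grace-Eve: 4 + 2 + 10 = 16
Shortest: 16.

16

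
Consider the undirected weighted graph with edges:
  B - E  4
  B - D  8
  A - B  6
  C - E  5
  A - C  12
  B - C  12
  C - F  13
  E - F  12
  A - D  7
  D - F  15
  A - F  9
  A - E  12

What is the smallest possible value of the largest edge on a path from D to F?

A few of the D→F routes:
D→B→A→F: max(8, 6, 9) = 9
D→A→C→B→E→F: max(7, 12, 12, 4, 12) = 12
D→A→F: max(7, 9) = 9
D→A→B→C→E→F: max(7, 6, 12, 5, 12) = 12
D→A→B→E→F: max(7, 6, 4, 12) = 12
D→A→C→E→F: max(7, 12, 5, 12) = 12
Smallest bottleneck: 9.

9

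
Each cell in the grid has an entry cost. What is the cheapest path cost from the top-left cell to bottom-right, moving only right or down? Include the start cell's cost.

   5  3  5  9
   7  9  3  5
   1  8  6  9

30

Take (0,0)→(0,1)→(0,2)→(1,2)→(1,3)→(2,3) for a total of 5 + 3 + 5 + 3 + 5 + 9 = 30.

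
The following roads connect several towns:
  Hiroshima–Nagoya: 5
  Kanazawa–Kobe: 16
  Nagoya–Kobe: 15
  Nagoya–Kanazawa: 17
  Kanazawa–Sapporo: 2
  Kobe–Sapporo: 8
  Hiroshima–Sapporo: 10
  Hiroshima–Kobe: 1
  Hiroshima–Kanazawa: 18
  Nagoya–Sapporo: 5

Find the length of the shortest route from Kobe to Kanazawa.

Checking several routes:
Kobe -> Hiroshima -> Sapporo -> Kanazawa: 1 + 10 + 2 = 13
Kobe -> Kanazawa: 16
Kobe -> Sapporo -> Kanazawa: 8 + 2 = 10
Kobe -> Hiroshima -> Nagoya -> Sapporo -> Kanazawa: 1 + 5 + 5 + 2 = 13
The minimum is 10.

10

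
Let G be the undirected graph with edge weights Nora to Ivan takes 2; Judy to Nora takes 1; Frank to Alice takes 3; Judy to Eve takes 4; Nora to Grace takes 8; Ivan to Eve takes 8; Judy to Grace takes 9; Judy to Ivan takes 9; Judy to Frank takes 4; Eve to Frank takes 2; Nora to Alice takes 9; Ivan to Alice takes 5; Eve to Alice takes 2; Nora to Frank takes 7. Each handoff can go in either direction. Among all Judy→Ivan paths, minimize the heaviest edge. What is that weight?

A few of the Judy→Ivan routes:
Judy-Nora-Ivan: max(1, 2) = 2
Judy-Eve-Alice-Ivan: max(4, 2, 5) = 5
Judy-Frank-Eve-Alice-Ivan: max(4, 2, 2, 5) = 5
Judy-Eve-Frank-Alice-Ivan: max(4, 2, 3, 5) = 5
Judy-Frank-Alice-Ivan: max(4, 3, 5) = 5
Smallest bottleneck: 2.

2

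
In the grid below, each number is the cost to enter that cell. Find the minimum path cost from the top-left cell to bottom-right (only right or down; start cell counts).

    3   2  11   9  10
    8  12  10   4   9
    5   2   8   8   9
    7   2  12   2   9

43

Take [0,0]→[1,0]→[2,0]→[2,1]→[3,1]→[3,2]→[3,3]→[3,4] for a total of 3 + 8 + 5 + 2 + 2 + 12 + 2 + 9 = 43.
(Top row then right column would cost 62.)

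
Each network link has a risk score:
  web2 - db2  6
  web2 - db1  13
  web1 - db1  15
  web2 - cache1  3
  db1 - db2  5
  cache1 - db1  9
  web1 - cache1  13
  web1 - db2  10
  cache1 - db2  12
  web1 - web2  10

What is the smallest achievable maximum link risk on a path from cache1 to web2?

Checking several routes:
cache1 - db1 - db2 - web1 - web2: max(9, 5, 10, 10) = 10
cache1 - db1 - db2 - web2: max(9, 5, 6) = 9
cache1 - web2: max(3) = 3
cache1 - db2 - web1 - web2: max(12, 10, 10) = 12
Smallest bottleneck: 3.

3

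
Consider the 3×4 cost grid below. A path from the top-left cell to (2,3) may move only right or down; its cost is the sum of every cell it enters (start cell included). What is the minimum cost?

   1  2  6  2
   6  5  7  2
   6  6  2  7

Take r0c0 r0c1 r0c2 r0c3 r1c3 r2c3 for a total of 1 + 2 + 6 + 2 + 2 + 7 = 20.

20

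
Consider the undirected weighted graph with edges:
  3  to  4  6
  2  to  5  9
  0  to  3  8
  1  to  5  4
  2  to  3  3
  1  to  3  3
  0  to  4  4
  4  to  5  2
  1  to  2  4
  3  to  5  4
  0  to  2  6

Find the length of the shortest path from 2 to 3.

3

A few of the 2→3 routes:
2 → 1 → 5 → 3: 4 + 4 + 4 = 12
2 → 5 → 3: 9 + 4 = 13
2 → 3: 3
2 → 1 → 3: 4 + 3 = 7
Shortest: 3.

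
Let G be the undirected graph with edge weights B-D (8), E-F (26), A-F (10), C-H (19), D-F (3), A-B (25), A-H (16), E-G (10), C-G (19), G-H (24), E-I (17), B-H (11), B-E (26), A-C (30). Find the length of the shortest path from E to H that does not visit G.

37

Comparing a few candidate routes:
E-B-D-F-A-H: 26 + 8 + 3 + 10 + 16 = 63
E-F-A-H: 26 + 10 + 16 = 52
E-B-A-H: 26 + 25 + 16 = 67
E-B-H: 26 + 11 = 37
E-F-A-B-H: 26 + 10 + 25 + 11 = 72
E-F-D-B-H: 26 + 3 + 8 + 11 = 48
Best route has total 37.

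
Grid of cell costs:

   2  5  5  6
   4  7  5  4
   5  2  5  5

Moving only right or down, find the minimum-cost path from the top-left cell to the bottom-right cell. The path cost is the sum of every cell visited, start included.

23

Take [0,0] -> [1,0] -> [2,0] -> [2,1] -> [2,2] -> [2,3] for a total of 2 + 4 + 5 + 2 + 5 + 5 = 23.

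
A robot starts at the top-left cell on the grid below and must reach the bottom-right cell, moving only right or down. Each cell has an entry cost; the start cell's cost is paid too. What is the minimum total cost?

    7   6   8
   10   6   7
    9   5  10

Cheapest: [0,0] [0,1] [1,1] [2,1] [2,2]
  7 + 6 + 6 + 5 + 10 = 34

34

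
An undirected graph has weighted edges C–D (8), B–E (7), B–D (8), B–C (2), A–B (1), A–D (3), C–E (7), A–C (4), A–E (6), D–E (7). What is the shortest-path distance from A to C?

Checking several routes:
A -> D -> C: 3 + 8 = 11
A -> E -> B -> C: 6 + 7 + 2 = 15
A -> E -> C: 6 + 7 = 13
A -> D -> B -> C: 3 + 8 + 2 = 13
A -> B -> C: 1 + 2 = 3
A -> C: 4
The minimum is 3.

3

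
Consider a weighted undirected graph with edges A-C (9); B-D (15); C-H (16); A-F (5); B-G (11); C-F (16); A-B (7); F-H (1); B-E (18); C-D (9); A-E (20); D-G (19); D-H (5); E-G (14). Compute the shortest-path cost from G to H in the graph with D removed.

24

Comparing a few candidate routes:
G - B - A - C - H: 11 + 7 + 9 + 16 = 43
G - E - A - F - H: 14 + 20 + 5 + 1 = 40
G - B - A - F - H: 11 + 7 + 5 + 1 = 24
G - B - A - C - F - H: 11 + 7 + 9 + 16 + 1 = 44
Shortest: 24.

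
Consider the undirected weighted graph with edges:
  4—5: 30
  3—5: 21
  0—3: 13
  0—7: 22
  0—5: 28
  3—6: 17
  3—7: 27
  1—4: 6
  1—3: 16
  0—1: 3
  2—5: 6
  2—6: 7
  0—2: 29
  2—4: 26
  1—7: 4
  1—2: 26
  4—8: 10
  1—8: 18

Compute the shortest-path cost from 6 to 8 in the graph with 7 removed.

Checking several routes:
6 - 3 - 1 - 4 - 8: 17 + 16 + 6 + 10 = 49
6 - 2 - 4 - 8: 7 + 26 + 10 = 43
6 - 2 - 1 - 4 - 8: 7 + 26 + 6 + 10 = 49
6 - 3 - 0 - 1 - 4 - 8: 17 + 13 + 3 + 6 + 10 = 49
Shortest: 43.

43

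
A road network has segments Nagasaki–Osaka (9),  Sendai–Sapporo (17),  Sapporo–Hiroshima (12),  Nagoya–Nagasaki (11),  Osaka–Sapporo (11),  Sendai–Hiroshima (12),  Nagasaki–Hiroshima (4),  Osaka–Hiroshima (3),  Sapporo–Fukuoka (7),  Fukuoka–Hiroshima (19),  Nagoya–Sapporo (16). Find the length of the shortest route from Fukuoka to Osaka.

Some routes from Fukuoka to Osaka:
Fukuoka→Hiroshima→Nagasaki→Osaka: 19 + 4 + 9 = 32
Fukuoka→Hiroshima→Osaka: 19 + 3 = 22
Fukuoka→Sapporo→Hiroshima→Osaka: 7 + 12 + 3 = 22
Fukuoka→Sapporo→Hiroshima→Nagasaki→Osaka: 7 + 12 + 4 + 9 = 32
Fukuoka→Sapporo→Osaka: 7 + 11 = 18
Shortest: 18 mi.

18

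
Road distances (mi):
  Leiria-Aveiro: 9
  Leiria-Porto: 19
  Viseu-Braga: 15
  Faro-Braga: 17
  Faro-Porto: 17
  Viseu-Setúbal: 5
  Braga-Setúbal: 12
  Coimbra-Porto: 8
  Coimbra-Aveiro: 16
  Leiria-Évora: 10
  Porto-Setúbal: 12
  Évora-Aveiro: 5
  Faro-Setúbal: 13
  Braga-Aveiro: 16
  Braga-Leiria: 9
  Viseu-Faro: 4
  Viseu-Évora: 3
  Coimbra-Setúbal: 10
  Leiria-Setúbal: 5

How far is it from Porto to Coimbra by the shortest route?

A few of the Porto→Coimbra routes:
Porto - Faro - Viseu - Setúbal - Coimbra: 17 + 4 + 5 + 10 = 36
Porto - Leiria - Setúbal - Coimbra: 19 + 5 + 10 = 34
Porto - Coimbra: 8
Porto - Setúbal - Coimbra: 12 + 10 = 22
Best route has total 8 mi.

8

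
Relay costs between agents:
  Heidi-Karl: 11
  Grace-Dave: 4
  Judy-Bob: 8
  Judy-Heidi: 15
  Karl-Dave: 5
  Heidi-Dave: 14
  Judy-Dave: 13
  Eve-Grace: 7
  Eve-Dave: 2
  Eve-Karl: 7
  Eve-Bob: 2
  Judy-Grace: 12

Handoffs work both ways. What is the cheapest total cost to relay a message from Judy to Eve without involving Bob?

15

Comparing a few candidate routes:
Judy -> Dave -> Eve: 13 + 2 = 15
Judy -> Dave -> Karl -> Eve: 13 + 5 + 7 = 25
Judy -> Dave -> Grace -> Eve: 13 + 4 + 7 = 24
Judy -> Grace -> Dave -> Eve: 12 + 4 + 2 = 18
Judy -> Grace -> Eve: 12 + 7 = 19
Best route has total 15.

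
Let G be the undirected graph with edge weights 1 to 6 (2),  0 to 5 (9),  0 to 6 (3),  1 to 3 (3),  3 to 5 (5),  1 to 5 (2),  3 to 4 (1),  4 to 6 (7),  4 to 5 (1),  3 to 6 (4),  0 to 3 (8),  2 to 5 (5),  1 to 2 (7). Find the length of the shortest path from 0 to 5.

A few of the 0→5 routes:
0 - 6 - 1 - 5: 3 + 2 + 2 = 7
0 - 6 - 3 - 4 - 5: 3 + 4 + 1 + 1 = 9
0 - 5: 9
The minimum is 7.

7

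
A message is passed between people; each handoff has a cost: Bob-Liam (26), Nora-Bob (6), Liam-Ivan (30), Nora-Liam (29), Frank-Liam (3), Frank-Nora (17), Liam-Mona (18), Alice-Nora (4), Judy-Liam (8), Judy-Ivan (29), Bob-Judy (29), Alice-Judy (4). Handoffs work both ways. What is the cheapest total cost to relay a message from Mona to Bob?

40

Comparing a few candidate routes:
Mona - Liam - Judy - Alice - Nora - Bob: 18 + 8 + 4 + 4 + 6 = 40
Mona - Liam - Frank - Nora - Bob: 18 + 3 + 17 + 6 = 44
Mona - Liam - Bob: 18 + 26 = 44
The minimum is 40.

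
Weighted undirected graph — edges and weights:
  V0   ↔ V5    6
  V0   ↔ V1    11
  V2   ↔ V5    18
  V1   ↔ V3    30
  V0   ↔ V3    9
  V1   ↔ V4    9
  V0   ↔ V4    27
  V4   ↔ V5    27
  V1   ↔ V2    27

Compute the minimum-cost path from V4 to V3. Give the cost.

29

Comparing a few candidate routes:
V4 -> V0 -> V3: 27 + 9 = 36
V4 -> V1 -> V3: 9 + 30 = 39
V4 -> V1 -> V0 -> V3: 9 + 11 + 9 = 29
V4 -> V5 -> V0 -> V3: 27 + 6 + 9 = 42
V4 -> V0 -> V1 -> V3: 27 + 11 + 30 = 68
V4 -> V1 -> V2 -> V5 -> V0 -> V3: 9 + 27 + 18 + 6 + 9 = 69
Best route has total 29.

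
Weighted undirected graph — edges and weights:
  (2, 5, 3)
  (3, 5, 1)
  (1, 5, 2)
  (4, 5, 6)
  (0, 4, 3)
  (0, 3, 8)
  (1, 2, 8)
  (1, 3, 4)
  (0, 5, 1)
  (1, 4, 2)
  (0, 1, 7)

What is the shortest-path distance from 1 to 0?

Comparing a few candidate routes:
1-3-5-0: 4 + 1 + 1 = 6
1-4-0: 2 + 3 = 5
1-0: 7
1-4-5-0: 2 + 6 + 1 = 9
1-5-0: 2 + 1 = 3
The minimum is 3.

3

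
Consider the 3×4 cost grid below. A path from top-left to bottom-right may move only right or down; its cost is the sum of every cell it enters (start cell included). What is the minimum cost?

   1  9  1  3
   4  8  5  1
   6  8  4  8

23

One optimal route is r0c0→r0c1→r0c2→r0c3→r1c3→r2c3.
Its cost is 1 + 9 + 1 + 3 + 1 + 8 = 23.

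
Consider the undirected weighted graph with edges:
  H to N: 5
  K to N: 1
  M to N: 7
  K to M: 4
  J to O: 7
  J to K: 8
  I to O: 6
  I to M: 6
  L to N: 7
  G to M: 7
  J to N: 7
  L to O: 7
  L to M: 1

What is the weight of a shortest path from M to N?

Checking several routes:
M -> K -> J -> N: 4 + 8 + 7 = 19
M -> L -> N: 1 + 7 = 8
M -> L -> O -> J -> K -> N: 1 + 7 + 7 + 8 + 1 = 24
M -> K -> N: 4 + 1 = 5
M -> N: 7
M -> L -> O -> J -> N: 1 + 7 + 7 + 7 = 22
Best route has total 5.

5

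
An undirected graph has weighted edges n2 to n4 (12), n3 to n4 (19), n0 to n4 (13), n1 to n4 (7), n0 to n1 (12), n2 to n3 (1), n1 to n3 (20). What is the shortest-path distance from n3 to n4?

13

Routes from n3 to n4:
n3-n1-n4: 20 + 7 = 27
n3-n1-n0-n4: 20 + 12 + 13 = 45
n3-n4: 19
n3-n2-n4: 1 + 12 = 13
Best route has total 13.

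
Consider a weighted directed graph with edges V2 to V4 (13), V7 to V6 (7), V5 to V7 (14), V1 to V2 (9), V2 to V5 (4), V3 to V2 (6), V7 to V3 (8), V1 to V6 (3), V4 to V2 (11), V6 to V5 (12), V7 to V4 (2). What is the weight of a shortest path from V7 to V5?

Candidate routes:
V7 -> V3 -> V2 -> V5: 8 + 6 + 4 = 18
V7 -> V6 -> V5: 7 + 12 = 19
V7 -> V4 -> V2 -> V5: 2 + 11 + 4 = 17
The minimum is 17.

17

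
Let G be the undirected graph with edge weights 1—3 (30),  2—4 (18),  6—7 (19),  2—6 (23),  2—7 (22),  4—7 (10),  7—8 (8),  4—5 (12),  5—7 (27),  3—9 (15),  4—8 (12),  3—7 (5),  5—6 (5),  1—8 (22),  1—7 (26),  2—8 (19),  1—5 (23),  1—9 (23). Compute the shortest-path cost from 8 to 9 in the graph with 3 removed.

Checking several routes:
8→7→4→5→1→9: 8 + 10 + 12 + 23 + 23 = 76
8→7→1→9: 8 + 26 + 23 = 57
8→4→7→1→9: 12 + 10 + 26 + 23 = 71
8→7→6→5→1→9: 8 + 19 + 5 + 23 + 23 = 78
8→4→5→1→9: 12 + 12 + 23 + 23 = 70
8→1→9: 22 + 23 = 45
The minimum is 45.

45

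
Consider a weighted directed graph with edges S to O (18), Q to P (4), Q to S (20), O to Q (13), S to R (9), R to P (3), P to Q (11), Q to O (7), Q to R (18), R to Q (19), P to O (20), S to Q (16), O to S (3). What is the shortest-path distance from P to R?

A few of the P→R routes:
P - Q - R: 11 + 18 = 29
P - Q - O - S - R: 11 + 7 + 3 + 9 = 30
P - O - S - R: 20 + 3 + 9 = 32
P - Q - S - R: 11 + 20 + 9 = 40
The minimum is 29.

29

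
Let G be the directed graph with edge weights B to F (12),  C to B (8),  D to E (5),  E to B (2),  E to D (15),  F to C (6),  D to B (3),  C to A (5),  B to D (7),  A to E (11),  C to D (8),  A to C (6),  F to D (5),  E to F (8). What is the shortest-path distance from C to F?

Checking several routes:
C-D-E-F: 8 + 5 + 8 = 21
C-B-F: 8 + 12 = 20
C-D-E-B-F: 8 + 5 + 2 + 12 = 27
C-B-D-E-F: 8 + 7 + 5 + 8 = 28
C-D-B-F: 8 + 3 + 12 = 23
C-A-E-F: 5 + 11 + 8 = 24
The minimum is 20.

20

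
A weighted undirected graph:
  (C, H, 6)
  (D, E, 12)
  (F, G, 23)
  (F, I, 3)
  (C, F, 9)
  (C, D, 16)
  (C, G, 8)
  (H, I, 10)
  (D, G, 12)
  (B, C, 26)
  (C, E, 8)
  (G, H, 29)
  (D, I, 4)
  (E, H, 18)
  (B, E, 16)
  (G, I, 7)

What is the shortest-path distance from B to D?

28

A few of the B→D routes:
B -> C -> F -> I -> D: 26 + 9 + 3 + 4 = 42
B -> E -> D: 16 + 12 = 28
B -> C -> D: 26 + 16 = 42
B -> E -> C -> F -> I -> D: 16 + 8 + 9 + 3 + 4 = 40
B -> E -> C -> D: 16 + 8 + 16 = 40
B -> E -> C -> G -> I -> D: 16 + 8 + 8 + 7 + 4 = 43
Best route has total 28.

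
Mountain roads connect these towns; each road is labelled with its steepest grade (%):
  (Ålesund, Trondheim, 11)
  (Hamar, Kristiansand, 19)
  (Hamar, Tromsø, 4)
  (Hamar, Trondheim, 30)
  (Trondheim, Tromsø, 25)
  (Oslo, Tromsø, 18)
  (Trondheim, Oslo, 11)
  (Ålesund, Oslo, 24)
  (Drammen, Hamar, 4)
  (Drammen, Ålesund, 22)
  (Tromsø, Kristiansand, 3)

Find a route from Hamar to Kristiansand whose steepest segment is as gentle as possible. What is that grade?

Checking several routes:
Hamar-Kristiansand: max(19) = 19
Hamar-Tromsø-Kristiansand: max(4, 3) = 4
Hamar-Drammen-Ålesund-Oslo-Tromsø-Kristiansand: max(4, 22, 24, 18, 3) = 24
Hamar-Drammen-Ålesund-Trondheim-Oslo-Tromsø-Kristiansand: max(4, 22, 11, 11, 18, 3) = 22
Smallest bottleneck: 4%.

4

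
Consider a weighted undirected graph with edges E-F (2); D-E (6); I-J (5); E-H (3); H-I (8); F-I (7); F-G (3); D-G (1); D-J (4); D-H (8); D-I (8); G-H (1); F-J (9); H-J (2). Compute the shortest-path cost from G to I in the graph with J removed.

9

Comparing a few candidate routes:
G → H → I: 1 + 8 = 9
G → D → E → F → I: 1 + 6 + 2 + 7 = 16
G → H → E → F → I: 1 + 3 + 2 + 7 = 13
G → F → E → H → I: 3 + 2 + 3 + 8 = 16
G → D → I: 1 + 8 = 9
G → F → I: 3 + 7 = 10
Shortest: 9.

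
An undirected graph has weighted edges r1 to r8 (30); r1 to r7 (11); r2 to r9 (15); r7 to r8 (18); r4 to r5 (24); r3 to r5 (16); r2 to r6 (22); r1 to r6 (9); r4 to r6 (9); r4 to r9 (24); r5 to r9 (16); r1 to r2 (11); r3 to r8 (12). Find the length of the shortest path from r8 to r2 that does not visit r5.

Paths from r8 to r2 avoiding r5:
r8-r7-r1-r6-r4-r9-r2: 18 + 11 + 9 + 9 + 24 + 15 = 86
r8-r7-r1-r6-r2: 18 + 11 + 9 + 22 = 60
r8-r1-r6-r2: 30 + 9 + 22 = 61
r8-r7-r1-r2: 18 + 11 + 11 = 40
r8-r1-r6-r4-r9-r2: 30 + 9 + 9 + 24 + 15 = 87
r8-r1-r2: 30 + 11 = 41
Shortest: 40.

40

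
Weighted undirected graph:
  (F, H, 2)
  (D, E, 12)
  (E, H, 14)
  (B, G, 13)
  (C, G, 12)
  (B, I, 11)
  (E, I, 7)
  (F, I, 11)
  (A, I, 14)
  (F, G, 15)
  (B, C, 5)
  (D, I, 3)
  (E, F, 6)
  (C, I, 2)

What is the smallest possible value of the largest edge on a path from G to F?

12

Some routes from G to F:
G-C-I-F: max(12, 2, 11) = 12
G-C-B-I-F: max(12, 5, 11, 11) = 12
G-C-I-D-E-F: max(12, 2, 3, 12, 6) = 12
G-C-I-E-F: max(12, 2, 7, 6) = 12
Best route has worst link 12.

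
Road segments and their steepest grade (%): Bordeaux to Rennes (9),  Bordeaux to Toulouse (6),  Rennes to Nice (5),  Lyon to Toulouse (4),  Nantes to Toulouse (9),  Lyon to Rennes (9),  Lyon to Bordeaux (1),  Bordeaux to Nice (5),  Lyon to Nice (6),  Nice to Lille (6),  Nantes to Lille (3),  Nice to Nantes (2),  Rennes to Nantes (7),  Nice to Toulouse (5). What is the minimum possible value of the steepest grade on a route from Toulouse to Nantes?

A few of the Toulouse→Nantes routes:
Toulouse -> Bordeaux -> Lyon -> Nice -> Lille -> Nantes: max(6, 1, 6, 6, 3) = 6
Toulouse -> Bordeaux -> Lyon -> Nice -> Nantes: max(6, 1, 6, 2) = 6
Toulouse -> Lyon -> Bordeaux -> Nice -> Nantes: max(4, 1, 5, 2) = 5
Toulouse -> Nice -> Nantes: max(5, 2) = 5
The minimum achievable maximum is 5%.

5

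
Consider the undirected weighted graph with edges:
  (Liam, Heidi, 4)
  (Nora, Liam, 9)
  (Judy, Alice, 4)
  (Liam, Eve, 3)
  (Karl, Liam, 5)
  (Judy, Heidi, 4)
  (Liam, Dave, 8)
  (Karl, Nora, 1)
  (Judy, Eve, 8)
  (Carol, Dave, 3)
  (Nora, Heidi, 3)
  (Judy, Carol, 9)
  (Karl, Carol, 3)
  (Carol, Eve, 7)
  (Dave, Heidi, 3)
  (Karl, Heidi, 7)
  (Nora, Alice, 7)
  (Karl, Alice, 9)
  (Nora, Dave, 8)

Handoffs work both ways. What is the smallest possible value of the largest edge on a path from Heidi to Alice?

A few of the Heidi→Alice routes:
Heidi→Liam→Karl→Nora→Alice: max(4, 5, 1, 7) = 7
Heidi→Judy→Alice: max(4, 4) = 4
Heidi→Nora→Alice: max(3, 7) = 7
Heidi→Dave→Carol→Eve→Liam→Karl→Nora→Alice: max(3, 3, 7, 3, 5, 1, 7) = 7
Heidi→Liam→Eve→Carol→Karl→Nora→Alice: max(4, 3, 7, 3, 1, 7) = 7
Heidi→Dave→Carol→Karl→Nora→Alice: max(3, 3, 3, 1, 7) = 7
Best route has worst link 4.

4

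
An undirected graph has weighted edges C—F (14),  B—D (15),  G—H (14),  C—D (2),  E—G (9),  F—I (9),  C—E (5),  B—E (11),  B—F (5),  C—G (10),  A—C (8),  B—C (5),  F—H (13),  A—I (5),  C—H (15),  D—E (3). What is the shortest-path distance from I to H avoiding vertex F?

Comparing a few candidate routes:
I-A-C-G-H: 5 + 8 + 10 + 14 = 37
I-A-C-D-E-G-H: 5 + 8 + 2 + 3 + 9 + 14 = 41
I-A-C-E-G-H: 5 + 8 + 5 + 9 + 14 = 41
I-A-C-H: 5 + 8 + 15 = 28
I-A-C-B-E-G-H: 5 + 8 + 5 + 11 + 9 + 14 = 52
Best route has total 28.

28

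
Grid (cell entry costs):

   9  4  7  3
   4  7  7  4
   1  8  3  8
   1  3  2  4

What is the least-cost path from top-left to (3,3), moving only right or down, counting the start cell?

24

Path [0,0] → [1,0] → [2,0] → [3,0] → [3,1] → [3,2] → [3,3]: 9 + 4 + 1 + 1 + 3 + 2 + 4 = 24.
(Top row then right column would cost 39.)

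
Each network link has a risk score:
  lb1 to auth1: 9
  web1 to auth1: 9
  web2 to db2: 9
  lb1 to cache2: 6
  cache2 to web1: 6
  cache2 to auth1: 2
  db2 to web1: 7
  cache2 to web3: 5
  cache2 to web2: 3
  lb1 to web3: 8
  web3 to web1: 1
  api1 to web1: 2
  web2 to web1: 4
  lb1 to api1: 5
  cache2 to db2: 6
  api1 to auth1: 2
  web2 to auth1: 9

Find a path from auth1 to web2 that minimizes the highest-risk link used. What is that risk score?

A few of the auth1→web2 routes:
auth1 -> api1 -> web1 -> web2: max(2, 2, 4) = 4
auth1 -> cache2 -> web3 -> web1 -> web2: max(2, 5, 1, 4) = 5
auth1 -> cache2 -> web2: max(2, 3) = 3
auth1 -> api1 -> web1 -> web3 -> cache2 -> web2: max(2, 2, 1, 5, 3) = 5
auth1 -> cache2 -> lb1 -> api1 -> web1 -> web2: max(2, 6, 5, 2, 4) = 6
Best route has worst link 3.

3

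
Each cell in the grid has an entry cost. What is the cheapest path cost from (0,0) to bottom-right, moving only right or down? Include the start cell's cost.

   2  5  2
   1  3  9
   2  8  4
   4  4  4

Take [0,0] → [1,0] → [2,0] → [3,0] → [3,1] → [3,2] for a total of 2 + 1 + 2 + 4 + 4 + 4 = 17.

17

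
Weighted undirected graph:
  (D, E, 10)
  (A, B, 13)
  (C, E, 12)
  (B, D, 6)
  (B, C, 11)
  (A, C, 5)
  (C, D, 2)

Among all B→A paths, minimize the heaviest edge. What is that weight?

Routes from B to A:
B -> C -> A: max(11, 5) = 11
B -> D -> E -> C -> A: max(6, 10, 12, 5) = 12
B -> A: max(13) = 13
B -> D -> C -> A: max(6, 2, 5) = 6
Smallest bottleneck: 6.

6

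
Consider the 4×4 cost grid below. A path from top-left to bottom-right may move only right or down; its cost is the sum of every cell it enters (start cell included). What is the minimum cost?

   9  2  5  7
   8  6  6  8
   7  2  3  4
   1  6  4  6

Path r0c0 -> r0c1 -> r1c1 -> r2c1 -> r2c2 -> r2c3 -> r3c3: 9 + 2 + 6 + 2 + 3 + 4 + 6 = 32.

32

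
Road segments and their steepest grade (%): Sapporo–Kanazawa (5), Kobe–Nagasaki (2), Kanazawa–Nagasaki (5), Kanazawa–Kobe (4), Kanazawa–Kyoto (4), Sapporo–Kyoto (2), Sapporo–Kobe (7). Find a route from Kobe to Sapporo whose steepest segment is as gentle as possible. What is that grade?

4

Routes from Kobe to Sapporo:
Kobe → Nagasaki → Kanazawa → Sapporo: max(2, 5, 5) = 5
Kobe → Nagasaki → Kanazawa → Kyoto → Sapporo: max(2, 5, 4, 2) = 5
Kobe → Kanazawa → Kyoto → Sapporo: max(4, 4, 2) = 4
Kobe → Kanazawa → Sapporo: max(4, 5) = 5
Kobe → Sapporo: max(7) = 7
Best route has worst link 4%.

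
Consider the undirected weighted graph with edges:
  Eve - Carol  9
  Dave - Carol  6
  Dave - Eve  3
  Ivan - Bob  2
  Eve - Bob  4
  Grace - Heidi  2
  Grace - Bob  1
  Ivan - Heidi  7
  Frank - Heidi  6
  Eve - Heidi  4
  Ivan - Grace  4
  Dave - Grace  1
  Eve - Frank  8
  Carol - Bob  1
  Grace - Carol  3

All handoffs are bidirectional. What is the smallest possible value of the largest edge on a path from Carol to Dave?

Some routes from Carol to Dave:
Carol→Grace→Heidi→Eve→Dave: max(3, 2, 4, 3) = 4
Carol→Bob→Grace→Dave: max(1, 1, 1) = 1
Carol→Bob→Ivan→Grace→Dave: max(1, 2, 4, 1) = 4
Carol→Grace→Dave: max(3, 1) = 3
Carol→Grace→Ivan→Bob→Eve→Dave: max(3, 4, 2, 4, 3) = 4
Carol→Grace→Bob→Eve→Dave: max(3, 1, 4, 3) = 4
Smallest bottleneck: 1.

1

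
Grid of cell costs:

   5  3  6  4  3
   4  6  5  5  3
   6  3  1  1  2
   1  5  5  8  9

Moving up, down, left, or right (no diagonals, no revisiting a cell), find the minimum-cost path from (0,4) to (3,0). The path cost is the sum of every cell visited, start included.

One optimal route is r0c4 → r1c4 → r2c4 → r2c3 → r2c2 → r2c1 → r3c1 → r3c0.
Its cost is 3 + 3 + 2 + 1 + 1 + 3 + 5 + 1 = 19.

19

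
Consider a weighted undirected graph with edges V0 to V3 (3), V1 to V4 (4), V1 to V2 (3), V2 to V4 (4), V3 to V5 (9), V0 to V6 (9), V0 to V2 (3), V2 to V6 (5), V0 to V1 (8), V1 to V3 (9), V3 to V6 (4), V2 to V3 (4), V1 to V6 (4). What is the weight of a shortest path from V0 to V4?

Some routes from V0 to V4:
V0 - V3 - V2 - V4: 3 + 4 + 4 = 11
V0 - V2 - V4: 3 + 4 = 7
V0 - V2 - V1 - V4: 3 + 3 + 4 = 10
Shortest: 7.

7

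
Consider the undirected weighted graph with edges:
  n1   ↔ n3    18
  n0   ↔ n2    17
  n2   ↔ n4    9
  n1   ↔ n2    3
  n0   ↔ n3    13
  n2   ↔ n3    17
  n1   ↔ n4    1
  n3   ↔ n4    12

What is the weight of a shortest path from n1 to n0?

20

Checking several routes:
n1 -> n4 -> n2 -> n0: 1 + 9 + 17 = 27
n1 -> n2 -> n0: 3 + 17 = 20
n1 -> n4 -> n3 -> n0: 1 + 12 + 13 = 26
The minimum is 20.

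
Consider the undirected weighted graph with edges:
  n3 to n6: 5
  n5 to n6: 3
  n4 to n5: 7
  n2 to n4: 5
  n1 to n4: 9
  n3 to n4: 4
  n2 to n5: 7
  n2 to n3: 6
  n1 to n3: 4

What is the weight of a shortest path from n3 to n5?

A few of the n3→n5 routes:
n3 - n6 - n5: 5 + 3 = 8
n3 - n2 - n5: 6 + 7 = 13
n3 - n2 - n4 - n5: 6 + 5 + 7 = 18
n3 - n4 - n2 - n5: 4 + 5 + 7 = 16
n3 - n4 - n5: 4 + 7 = 11
The minimum is 8.

8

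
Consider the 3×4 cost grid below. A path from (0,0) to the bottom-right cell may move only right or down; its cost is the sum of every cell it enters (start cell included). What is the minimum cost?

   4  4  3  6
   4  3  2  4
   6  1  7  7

24

One optimal route is r0c0→r0c1→r0c2→r1c2→r1c3→r2c3.
Its cost is 4 + 4 + 3 + 2 + 4 + 7 = 24.
For comparison, the top-then-right route costs 28.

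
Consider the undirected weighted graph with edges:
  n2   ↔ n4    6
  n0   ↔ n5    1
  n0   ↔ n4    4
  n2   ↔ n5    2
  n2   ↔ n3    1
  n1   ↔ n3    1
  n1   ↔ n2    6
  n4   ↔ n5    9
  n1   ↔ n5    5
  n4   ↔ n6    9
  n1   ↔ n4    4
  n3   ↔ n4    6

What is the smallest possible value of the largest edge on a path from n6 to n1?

Checking several routes:
n6 - n4 - n2 - n1: max(9, 6, 6) = 9
n6 - n4 - n2 - n5 - n1: max(9, 6, 2, 5) = 9
n6 - n4 - n2 - n3 - n1: max(9, 6, 1, 1) = 9
Smallest bottleneck: 9.

9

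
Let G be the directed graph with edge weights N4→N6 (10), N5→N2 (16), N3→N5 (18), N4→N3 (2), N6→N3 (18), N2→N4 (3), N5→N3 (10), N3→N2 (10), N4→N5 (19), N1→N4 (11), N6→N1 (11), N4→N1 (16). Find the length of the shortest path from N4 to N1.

Paths from N4 to N1:
N4-N1: 16
N4-N6-N1: 10 + 11 = 21
The minimum is 16.

16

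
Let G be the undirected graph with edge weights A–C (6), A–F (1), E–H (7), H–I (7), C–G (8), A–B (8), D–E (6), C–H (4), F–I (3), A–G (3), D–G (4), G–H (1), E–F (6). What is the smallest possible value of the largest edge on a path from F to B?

Some routes from F to B:
F → E → D → G → C → A → B: max(6, 6, 4, 8, 6, 8) = 8
F → E → D → G → H → C → A → B: max(6, 6, 4, 1, 4, 6, 8) = 8
F → E → H → G → A → B: max(6, 7, 1, 3, 8) = 8
F → E → H → G → C → A → B: max(6, 7, 1, 8, 6, 8) = 8
F → E → D → G → A → B: max(6, 6, 4, 3, 8) = 8
Best route has worst link 8.

8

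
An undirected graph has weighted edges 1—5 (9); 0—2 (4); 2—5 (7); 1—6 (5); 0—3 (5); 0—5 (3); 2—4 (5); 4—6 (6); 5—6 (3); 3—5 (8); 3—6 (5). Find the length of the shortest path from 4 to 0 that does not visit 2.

Some routes from 4 to 0 avoiding 2:
4 - 6 - 3 - 5 - 0: 6 + 5 + 8 + 3 = 22
4 - 6 - 3 - 0: 6 + 5 + 5 = 16
4 - 6 - 5 - 0: 6 + 3 + 3 = 12
4 - 6 - 5 - 3 - 0: 6 + 3 + 8 + 5 = 22
Best route has total 12.

12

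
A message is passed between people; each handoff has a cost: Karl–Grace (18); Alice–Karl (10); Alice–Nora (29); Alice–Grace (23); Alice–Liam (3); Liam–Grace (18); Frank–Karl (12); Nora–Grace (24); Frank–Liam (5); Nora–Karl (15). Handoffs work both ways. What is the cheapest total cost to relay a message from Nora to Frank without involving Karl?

37

Paths from Nora to Frank avoiding Karl:
Nora -> Grace -> Alice -> Liam -> Frank: 24 + 23 + 3 + 5 = 55
Nora -> Grace -> Liam -> Frank: 24 + 18 + 5 = 47
Nora -> Alice -> Grace -> Liam -> Frank: 29 + 23 + 18 + 5 = 75
Nora -> Alice -> Liam -> Frank: 29 + 3 + 5 = 37
Best route has total 37.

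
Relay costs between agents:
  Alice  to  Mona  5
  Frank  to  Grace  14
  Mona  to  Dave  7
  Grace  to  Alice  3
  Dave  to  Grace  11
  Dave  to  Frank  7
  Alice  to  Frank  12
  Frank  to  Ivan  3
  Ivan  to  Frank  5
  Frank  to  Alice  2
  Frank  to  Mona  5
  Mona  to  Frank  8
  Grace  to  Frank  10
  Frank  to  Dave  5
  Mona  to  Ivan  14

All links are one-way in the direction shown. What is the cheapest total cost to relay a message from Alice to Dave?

Candidate routes:
Alice -> Frank -> Dave: 12 + 5 = 17
Alice -> Mona -> Dave: 5 + 7 = 12
Alice -> Mona -> Frank -> Dave: 5 + 8 + 5 = 18
Alice -> Frank -> Mona -> Dave: 12 + 5 + 7 = 24
Alice -> Mona -> Ivan -> Frank -> Dave: 5 + 14 + 5 + 5 = 29
Best route has total 12.

12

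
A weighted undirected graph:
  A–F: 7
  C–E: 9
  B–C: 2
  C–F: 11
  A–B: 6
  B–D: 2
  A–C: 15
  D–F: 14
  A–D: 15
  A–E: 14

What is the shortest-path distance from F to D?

14

A few of the F→D routes:
F→D: 14
F→C→B→D: 11 + 2 + 2 = 15
F→A→B→D: 7 + 6 + 2 = 15
F→A→D: 7 + 15 = 22
F→A→C→B→D: 7 + 15 + 2 + 2 = 26
Best route has total 14.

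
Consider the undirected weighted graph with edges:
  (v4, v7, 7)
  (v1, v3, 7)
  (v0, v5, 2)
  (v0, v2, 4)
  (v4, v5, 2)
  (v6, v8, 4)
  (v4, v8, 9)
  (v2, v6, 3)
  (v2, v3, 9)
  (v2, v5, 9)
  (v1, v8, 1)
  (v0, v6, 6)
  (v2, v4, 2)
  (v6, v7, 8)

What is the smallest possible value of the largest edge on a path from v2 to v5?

2

A few of the v2→v5 routes:
v2 -> v4 -> v5: max(2, 2) = 2
v2 -> v0 -> v5: max(4, 2) = 4
v2 -> v6 -> v0 -> v5: max(3, 6, 2) = 6
The minimum achievable maximum is 2.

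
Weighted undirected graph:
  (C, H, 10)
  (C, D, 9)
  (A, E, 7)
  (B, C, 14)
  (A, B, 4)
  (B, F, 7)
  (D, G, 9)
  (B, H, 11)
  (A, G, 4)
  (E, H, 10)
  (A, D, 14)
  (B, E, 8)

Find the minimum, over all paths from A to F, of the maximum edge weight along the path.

Some routes from A to F:
A→E→H→C→B→F: max(7, 10, 10, 14, 7) = 14
A→E→H→B→F: max(7, 10, 11, 7) = 11
A→G→D→C→H→E→B→F: max(4, 9, 9, 10, 10, 8, 7) = 10
A→B→F: max(4, 7) = 7
A→G→D→C→H→B→F: max(4, 9, 9, 10, 11, 7) = 11
A→E→B→F: max(7, 8, 7) = 8
The minimum achievable maximum is 7.

7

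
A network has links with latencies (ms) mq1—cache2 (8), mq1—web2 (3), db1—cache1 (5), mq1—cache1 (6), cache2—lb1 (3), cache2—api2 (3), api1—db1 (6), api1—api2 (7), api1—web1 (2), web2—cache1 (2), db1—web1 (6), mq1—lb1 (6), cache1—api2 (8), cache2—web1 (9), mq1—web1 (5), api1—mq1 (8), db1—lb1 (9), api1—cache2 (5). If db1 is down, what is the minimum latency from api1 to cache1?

Some routes from api1 to cache1 avoiding db1:
api1→mq1→web2→cache1: 8 + 3 + 2 = 13
api1→web1→mq1→cache1: 2 + 5 + 6 = 13
api1→mq1→cache1: 8 + 6 = 14
api1→web1→mq1→web2→cache1: 2 + 5 + 3 + 2 = 12
Shortest: 12 ms.

12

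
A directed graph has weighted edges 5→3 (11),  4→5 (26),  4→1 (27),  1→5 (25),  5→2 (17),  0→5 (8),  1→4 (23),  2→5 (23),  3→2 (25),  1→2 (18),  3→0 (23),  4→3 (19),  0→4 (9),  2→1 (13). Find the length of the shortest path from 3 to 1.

38

Candidate routes:
3→0→4→5→2→1: 23 + 9 + 26 + 17 + 13 = 88
3→0→4→1: 23 + 9 + 27 = 59
3→0→5→2→1: 23 + 8 + 17 + 13 = 61
3→2→1: 25 + 13 = 38
Best route has total 38.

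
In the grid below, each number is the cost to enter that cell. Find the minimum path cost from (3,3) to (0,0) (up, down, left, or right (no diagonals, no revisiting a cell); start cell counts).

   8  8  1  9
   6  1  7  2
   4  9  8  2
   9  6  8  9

35

Take [3,3] [2,3] [1,3] [1,2] [1,1] [1,0] [0,0] for a total of 9 + 2 + 2 + 7 + 1 + 6 + 8 = 35.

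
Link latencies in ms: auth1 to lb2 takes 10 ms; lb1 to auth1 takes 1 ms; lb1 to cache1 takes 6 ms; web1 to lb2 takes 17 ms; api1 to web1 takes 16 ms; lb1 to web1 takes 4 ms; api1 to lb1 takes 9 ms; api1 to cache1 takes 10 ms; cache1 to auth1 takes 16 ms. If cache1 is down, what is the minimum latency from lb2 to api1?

20

Routes from lb2 to api1 avoiding cache1:
lb2 - auth1 - lb1 - web1 - api1: 10 + 1 + 4 + 16 = 31
lb2 - web1 - lb1 - api1: 17 + 4 + 9 = 30
lb2 - web1 - api1: 17 + 16 = 33
lb2 - auth1 - lb1 - api1: 10 + 1 + 9 = 20
Shortest: 20 ms.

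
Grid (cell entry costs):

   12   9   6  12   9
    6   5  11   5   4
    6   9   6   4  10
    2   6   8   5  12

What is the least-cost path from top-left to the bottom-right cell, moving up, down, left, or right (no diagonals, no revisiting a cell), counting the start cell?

Cheapest: r0c0 -> r1c0 -> r2c0 -> r3c0 -> r3c1 -> r3c2 -> r3c3 -> r3c4
  12 + 6 + 6 + 2 + 6 + 8 + 5 + 12 = 57

57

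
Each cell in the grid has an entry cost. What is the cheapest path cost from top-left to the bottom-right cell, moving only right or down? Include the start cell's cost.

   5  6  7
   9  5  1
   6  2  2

Take r0c0 → r0c1 → r1c1 → r1c2 → r2c2 for a total of 5 + 6 + 5 + 1 + 2 = 19.
For comparison, the top-then-right route costs 21.

19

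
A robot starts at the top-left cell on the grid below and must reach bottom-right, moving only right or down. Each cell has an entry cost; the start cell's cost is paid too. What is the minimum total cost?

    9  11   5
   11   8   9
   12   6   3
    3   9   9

46

Path [0,0] -> [0,1] -> [0,2] -> [1,2] -> [2,2] -> [3,2]: 9 + 11 + 5 + 9 + 3 + 9 = 46.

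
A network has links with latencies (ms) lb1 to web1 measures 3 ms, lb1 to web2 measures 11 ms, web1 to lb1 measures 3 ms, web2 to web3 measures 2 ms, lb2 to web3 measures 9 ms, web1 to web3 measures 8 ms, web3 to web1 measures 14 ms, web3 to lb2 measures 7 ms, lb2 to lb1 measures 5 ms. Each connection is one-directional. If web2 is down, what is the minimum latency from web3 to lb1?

Paths from web3 to lb1 avoiding web2:
web3-web1-lb1: 14 + 3 = 17
web3-lb2-lb1: 7 + 5 = 12
Shortest: 12 ms.

12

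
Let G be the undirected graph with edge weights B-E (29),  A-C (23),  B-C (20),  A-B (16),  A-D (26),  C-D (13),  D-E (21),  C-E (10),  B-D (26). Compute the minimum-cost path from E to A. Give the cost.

Some routes from E to A:
E -> D -> A: 21 + 26 = 47
E -> C -> B -> A: 10 + 20 + 16 = 46
E -> D -> C -> A: 21 + 13 + 23 = 57
E -> C -> D -> A: 10 + 13 + 26 = 49
E -> C -> A: 10 + 23 = 33
E -> B -> A: 29 + 16 = 45
Best route has total 33.

33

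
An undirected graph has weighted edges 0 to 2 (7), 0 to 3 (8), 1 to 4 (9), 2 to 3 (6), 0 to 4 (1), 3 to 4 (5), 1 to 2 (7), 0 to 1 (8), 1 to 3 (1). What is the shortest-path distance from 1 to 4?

6

Some routes from 1 to 4:
1→0→4: 8 + 1 = 9
1→3→4: 1 + 5 = 6
1→4: 9
The minimum is 6.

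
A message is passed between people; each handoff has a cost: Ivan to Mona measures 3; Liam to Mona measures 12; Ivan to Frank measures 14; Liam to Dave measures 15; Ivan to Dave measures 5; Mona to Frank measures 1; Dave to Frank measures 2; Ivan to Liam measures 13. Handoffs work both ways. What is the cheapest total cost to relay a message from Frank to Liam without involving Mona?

Candidate routes:
Frank -> Ivan -> Dave -> Liam: 14 + 5 + 15 = 34
Frank -> Dave -> Ivan -> Liam: 2 + 5 + 13 = 20
Frank -> Dave -> Liam: 2 + 15 = 17
Frank -> Ivan -> Liam: 14 + 13 = 27
Best route has total 17.

17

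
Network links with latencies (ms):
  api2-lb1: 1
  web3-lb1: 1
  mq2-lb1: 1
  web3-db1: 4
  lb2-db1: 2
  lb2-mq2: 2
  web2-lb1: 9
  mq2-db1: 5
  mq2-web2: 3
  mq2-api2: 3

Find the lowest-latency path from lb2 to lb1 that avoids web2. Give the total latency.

3

Routes from lb2 to lb1 avoiding web2:
lb2-mq2-lb1: 2 + 1 = 3
lb2-mq2-db1-web3-lb1: 2 + 5 + 4 + 1 = 12
lb2-db1-mq2-api2-lb1: 2 + 5 + 3 + 1 = 11
lb2-mq2-api2-lb1: 2 + 3 + 1 = 6
lb2-db1-web3-lb1: 2 + 4 + 1 = 7
lb2-db1-mq2-lb1: 2 + 5 + 1 = 8
Shortest: 3 ms.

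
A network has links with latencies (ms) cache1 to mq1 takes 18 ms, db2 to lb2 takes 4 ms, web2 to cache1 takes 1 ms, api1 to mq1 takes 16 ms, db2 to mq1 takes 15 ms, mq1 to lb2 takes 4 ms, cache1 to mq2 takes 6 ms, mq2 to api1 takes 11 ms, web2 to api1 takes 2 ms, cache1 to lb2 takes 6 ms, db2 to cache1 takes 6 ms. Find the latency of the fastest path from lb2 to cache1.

6

Checking several routes:
lb2 -> mq1 -> cache1: 4 + 18 = 22
lb2 -> mq1 -> api1 -> web2 -> cache1: 4 + 16 + 2 + 1 = 23
lb2 -> mq1 -> db2 -> cache1: 4 + 15 + 6 = 25
lb2 -> cache1: 6
lb2 -> db2 -> cache1: 4 + 6 = 10
Shortest: 6 ms.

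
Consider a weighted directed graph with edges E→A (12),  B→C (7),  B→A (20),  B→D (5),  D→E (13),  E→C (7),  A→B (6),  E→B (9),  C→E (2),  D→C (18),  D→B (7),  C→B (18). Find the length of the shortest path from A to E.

15

Routes from A to E:
A -> B -> D -> E: 6 + 5 + 13 = 24
A -> B -> C -> E: 6 + 7 + 2 = 15
A -> B -> D -> C -> E: 6 + 5 + 18 + 2 = 31
Best route has total 15.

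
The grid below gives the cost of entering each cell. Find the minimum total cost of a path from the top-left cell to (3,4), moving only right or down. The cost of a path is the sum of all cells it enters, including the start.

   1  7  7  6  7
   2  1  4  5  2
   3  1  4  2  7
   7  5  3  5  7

One optimal route is (0,0) → (1,0) → (1,1) → (2,1) → (2,2) → (2,3) → (3,3) → (3,4).
Its cost is 1 + 2 + 1 + 1 + 4 + 2 + 5 + 7 = 23.
For comparison, the top-then-right route costs 44.

23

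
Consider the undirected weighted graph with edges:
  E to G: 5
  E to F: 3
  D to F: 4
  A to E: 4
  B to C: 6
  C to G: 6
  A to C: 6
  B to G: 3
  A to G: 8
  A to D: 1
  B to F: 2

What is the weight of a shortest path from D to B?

Checking several routes:
D-A-C-B: 1 + 6 + 6 = 13
D-A-G-B: 1 + 8 + 3 = 12
D-A-E-G-B: 1 + 4 + 5 + 3 = 13
D-F-B: 4 + 2 = 6
D-A-E-F-B: 1 + 4 + 3 + 2 = 10
Best route has total 6.

6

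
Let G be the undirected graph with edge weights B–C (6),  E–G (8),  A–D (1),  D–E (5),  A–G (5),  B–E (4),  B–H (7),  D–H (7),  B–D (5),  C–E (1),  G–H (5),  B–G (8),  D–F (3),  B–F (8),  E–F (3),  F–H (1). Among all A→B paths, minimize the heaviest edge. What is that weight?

4

Comparing a few candidate routes:
A-G-H-F-D-B: max(5, 5, 1, 3, 5) = 5
A-D-E-B: max(1, 5, 4) = 5
A-G-H-F-D-E-B: max(5, 5, 1, 3, 5, 4) = 5
A-G-H-F-E-B: max(5, 5, 1, 3, 4) = 5
A-D-B: max(1, 5) = 5
A-D-F-E-B: max(1, 3, 3, 4) = 4
Best route has worst link 4.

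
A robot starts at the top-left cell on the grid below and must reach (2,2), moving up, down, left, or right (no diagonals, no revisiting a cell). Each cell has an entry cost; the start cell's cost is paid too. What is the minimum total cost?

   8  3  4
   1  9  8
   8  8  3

26

One optimal route is (0,0) -> (0,1) -> (0,2) -> (1,2) -> (2,2).
Its cost is 8 + 3 + 4 + 8 + 3 = 26.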